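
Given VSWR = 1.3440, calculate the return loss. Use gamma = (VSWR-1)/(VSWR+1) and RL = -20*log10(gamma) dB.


gamma = (1.3440 - 1) / (1.3440 + 1) = 0.1467577
RL = -20 * log10(0.1467577) = 16.67 dB

16.67 dB


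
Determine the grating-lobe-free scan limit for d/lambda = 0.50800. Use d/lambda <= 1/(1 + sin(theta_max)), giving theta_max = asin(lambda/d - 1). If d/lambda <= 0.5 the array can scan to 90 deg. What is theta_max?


lambda/d - 1 = 1/0.50800 - 1 = 0.9685039
theta_max = asin(0.9685039) = 75.58 deg

75.58 deg


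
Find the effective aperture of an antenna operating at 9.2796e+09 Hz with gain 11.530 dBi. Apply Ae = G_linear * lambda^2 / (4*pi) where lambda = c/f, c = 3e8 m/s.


lambda = c / f = 3.0000e+08 / 9.2796e+09 = 0.03232898 m
G_linear = 10^(11.530/10) = 14.22329
Ae = G_linear * lambda^2 / (4*pi) = 14.22329 * 0.03232898^2 / (4*pi) = 1.183e-03 m^2

1.183e-03 m^2


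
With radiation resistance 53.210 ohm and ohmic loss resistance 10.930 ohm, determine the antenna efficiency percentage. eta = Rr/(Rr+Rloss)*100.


eta = 53.210 / (53.210 + 10.930) * 100 = 82.96%

82.96%


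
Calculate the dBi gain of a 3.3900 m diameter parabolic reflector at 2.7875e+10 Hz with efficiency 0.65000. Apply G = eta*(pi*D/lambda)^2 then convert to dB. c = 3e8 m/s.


lambda = c / f = 3.0000e+08 / 2.7875e+10 = 0.01076233 m
G_linear = 0.65000 * (pi * 3.3900 / 0.01076233)^2 = 636502.2
G_dBi = 10 * log10(636502.2) = 58.04 dBi

58.04 dBi


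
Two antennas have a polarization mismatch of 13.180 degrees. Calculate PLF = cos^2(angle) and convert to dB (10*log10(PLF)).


PLF_linear = cos^2(13.180 deg) = 0.9480110
PLF_dB = 10 * log10(0.9480110) = -0.2319 dB

-0.2319 dB


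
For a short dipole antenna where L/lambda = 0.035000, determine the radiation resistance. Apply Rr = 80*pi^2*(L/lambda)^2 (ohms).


Rr = 80 * pi^2 * (0.035000)^2 = 80 * 9.869604 * 1.225000e-03 = 0.9672 ohm

0.9672 ohm


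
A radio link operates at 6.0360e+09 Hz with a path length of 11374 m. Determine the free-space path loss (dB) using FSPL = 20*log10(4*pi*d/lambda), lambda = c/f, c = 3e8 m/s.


lambda = c / f = 3.0000e+08 / 6.0360e+09 = 0.04970179 m
FSPL = 20 * log10(4*pi*11374/0.04970179) = 129.2 dB

129.2 dB


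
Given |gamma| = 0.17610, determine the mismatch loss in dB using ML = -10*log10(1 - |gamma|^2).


ML = -10 * log10(1 - 0.17610^2) = -10 * log10(0.96898879) = 0.1368 dB

0.1368 dB


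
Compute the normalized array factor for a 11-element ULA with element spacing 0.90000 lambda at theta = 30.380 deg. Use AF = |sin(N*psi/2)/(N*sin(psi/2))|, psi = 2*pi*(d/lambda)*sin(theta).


psi = 2*pi*0.90000*sin(30.380 deg) = 2.859851 rad
AF = |sin(11*2.859851/2) / (11*sin(2.859851/2))| = 1.948e-03

1.948e-03


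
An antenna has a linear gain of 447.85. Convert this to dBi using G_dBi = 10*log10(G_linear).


G_dBi = 10 * log10(447.85) = 26.51 dBi

26.51 dBi


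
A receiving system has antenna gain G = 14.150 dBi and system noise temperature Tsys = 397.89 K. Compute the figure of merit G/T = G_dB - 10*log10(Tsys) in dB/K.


G/T = 14.150 - 10*log10(397.89) = 14.150 - 25.99763 = -11.85 dB/K

-11.85 dB/K


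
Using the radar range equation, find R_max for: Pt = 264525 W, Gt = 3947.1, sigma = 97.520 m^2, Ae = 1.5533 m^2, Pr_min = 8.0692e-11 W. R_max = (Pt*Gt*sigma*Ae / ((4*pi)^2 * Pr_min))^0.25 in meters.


R^4 = 264525*3947.1*97.520*1.5533 / ((4*pi)^2 * 8.0692e-11) = 1.241205e+19
R_max = 1.241205e+19^0.25 = 59355 m

59355 m


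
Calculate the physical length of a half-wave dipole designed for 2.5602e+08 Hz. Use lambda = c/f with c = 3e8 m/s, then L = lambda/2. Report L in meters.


lambda = c / f = 3.0000e+08 / 2.5602e+08 = 1.171783 m
L = lambda / 2 = 1.171783 / 2 = 0.5859 m

0.5859 m


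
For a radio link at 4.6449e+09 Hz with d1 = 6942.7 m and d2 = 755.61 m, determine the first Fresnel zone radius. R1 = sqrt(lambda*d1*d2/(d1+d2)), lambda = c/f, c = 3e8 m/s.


lambda = c / f = 3.0000e+08 / 4.6449e+09 = 0.06458697 m
R1 = sqrt(0.06458697 * 6942.7 * 755.61 / (6942.7 + 755.61)) = 6.634 m

6.634 m


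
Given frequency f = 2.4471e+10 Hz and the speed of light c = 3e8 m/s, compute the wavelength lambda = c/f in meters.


lambda = c / f = 3.0000e+08 / 2.4471e+10 = 0.01226 m

0.01226 m


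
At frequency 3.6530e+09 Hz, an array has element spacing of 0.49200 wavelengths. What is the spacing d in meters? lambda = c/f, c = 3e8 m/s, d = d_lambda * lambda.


lambda = c / f = 3.0000e+08 / 3.6530e+09 = 0.08212428 m
d = 0.49200 * 0.08212428 = 0.04041 m

0.04041 m


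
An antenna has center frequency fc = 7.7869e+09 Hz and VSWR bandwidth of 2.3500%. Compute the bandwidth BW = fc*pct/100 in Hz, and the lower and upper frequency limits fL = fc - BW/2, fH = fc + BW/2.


BW = 7.7869e+09 * 2.3500/100 = 1.829922e+08 Hz
fL = 7.7869e+09 - 1.829922e+08/2 = 7.695e+09 Hz
fH = 7.7869e+09 + 1.829922e+08/2 = 7.878e+09 Hz

BW=1.830e+08 Hz, fL=7.695e+09 Hz, fH=7.878e+09 Hz


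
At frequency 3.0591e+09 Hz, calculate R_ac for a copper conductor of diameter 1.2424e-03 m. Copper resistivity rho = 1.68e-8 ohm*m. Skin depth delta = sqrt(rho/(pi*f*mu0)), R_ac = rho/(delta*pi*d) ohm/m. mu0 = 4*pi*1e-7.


delta = sqrt(1.68e-8 / (pi * 3.0591e+09 * 4*pi*1e-7)) = 1.179446e-06 m
R_ac = 1.68e-8 / (1.179446e-06 * pi * 1.2424e-03) = 3.649 ohm/m

3.649 ohm/m


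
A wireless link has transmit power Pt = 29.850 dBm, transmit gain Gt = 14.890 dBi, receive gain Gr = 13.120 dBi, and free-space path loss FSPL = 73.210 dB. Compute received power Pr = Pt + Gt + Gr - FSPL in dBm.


Pr = 29.850 + 14.890 + 13.120 - 73.210 = -15.35 dBm

-15.35 dBm


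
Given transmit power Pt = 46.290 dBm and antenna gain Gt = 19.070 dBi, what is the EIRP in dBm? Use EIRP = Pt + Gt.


EIRP = Pt + Gt = 46.290 + 19.070 = 65.36 dBm

65.36 dBm


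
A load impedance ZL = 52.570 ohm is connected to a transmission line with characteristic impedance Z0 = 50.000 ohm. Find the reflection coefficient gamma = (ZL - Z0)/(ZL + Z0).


gamma = (52.570 - 50.000) / (52.570 + 50.000) = 0.02506

0.02506


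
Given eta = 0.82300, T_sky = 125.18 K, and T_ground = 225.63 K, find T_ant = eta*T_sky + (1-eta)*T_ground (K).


T_ant = 0.82300 * 125.18 + (1 - 0.82300) * 225.63 = 143.0 K

143.0 K


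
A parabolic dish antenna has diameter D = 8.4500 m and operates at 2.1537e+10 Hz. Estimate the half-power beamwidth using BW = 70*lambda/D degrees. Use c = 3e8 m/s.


lambda = c / f = 3.0000e+08 / 2.1537e+10 = 0.01392952 m
BW = 70 * 0.01392952 / 8.4500 = 0.1154 deg

0.1154 deg


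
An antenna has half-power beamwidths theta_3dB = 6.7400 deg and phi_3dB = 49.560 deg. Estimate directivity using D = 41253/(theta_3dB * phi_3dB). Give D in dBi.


D_linear = 41253 / (6.7400 * 49.560) = 123.4993
D_dBi = 10 * log10(123.4993) = 20.92 dBi

20.92 dBi


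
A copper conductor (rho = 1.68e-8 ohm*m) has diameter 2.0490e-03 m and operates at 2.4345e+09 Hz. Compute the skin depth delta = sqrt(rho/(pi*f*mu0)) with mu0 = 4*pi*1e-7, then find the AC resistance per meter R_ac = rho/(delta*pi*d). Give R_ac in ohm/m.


delta = sqrt(1.68e-8 / (pi * 2.4345e+09 * 4*pi*1e-7)) = 1.322117e-06 m
R_ac = 1.68e-8 / (1.322117e-06 * pi * 2.0490e-03) = 1.974 ohm/m

1.974 ohm/m


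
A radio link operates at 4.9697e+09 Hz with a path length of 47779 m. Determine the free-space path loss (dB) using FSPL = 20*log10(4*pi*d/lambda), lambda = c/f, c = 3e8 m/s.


lambda = c / f = 3.0000e+08 / 4.9697e+09 = 0.06036582 m
FSPL = 20 * log10(4*pi*47779/0.06036582) = 140.0 dB

140.0 dB


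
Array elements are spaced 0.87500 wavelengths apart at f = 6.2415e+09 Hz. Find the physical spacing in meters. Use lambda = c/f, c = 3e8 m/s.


lambda = c / f = 3.0000e+08 / 6.2415e+09 = 0.04806537 m
d = 0.87500 * 0.04806537 = 0.04206 m

0.04206 m


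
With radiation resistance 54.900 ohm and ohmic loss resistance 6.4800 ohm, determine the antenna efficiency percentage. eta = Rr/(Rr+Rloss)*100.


eta = 54.900 / (54.900 + 6.4800) * 100 = 89.44%

89.44%


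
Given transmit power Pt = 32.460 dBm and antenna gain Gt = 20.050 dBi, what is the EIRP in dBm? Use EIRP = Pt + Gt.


EIRP = Pt + Gt = 32.460 + 20.050 = 52.51 dBm

52.51 dBm


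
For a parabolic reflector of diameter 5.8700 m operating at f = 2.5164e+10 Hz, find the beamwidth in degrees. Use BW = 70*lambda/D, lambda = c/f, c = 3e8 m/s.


lambda = c / f = 3.0000e+08 / 2.5164e+10 = 0.01192179 m
BW = 70 * 0.01192179 / 5.8700 = 0.1422 deg

0.1422 deg


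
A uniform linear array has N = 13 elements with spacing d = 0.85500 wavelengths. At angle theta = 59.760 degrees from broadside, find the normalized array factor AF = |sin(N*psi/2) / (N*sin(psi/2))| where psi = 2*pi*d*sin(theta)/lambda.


psi = 2*pi*0.85500*sin(59.760 deg) = 4.641103 rad
AF = |sin(13*4.641103/2) / (13*sin(4.641103/2))| = 0.09970

0.09970


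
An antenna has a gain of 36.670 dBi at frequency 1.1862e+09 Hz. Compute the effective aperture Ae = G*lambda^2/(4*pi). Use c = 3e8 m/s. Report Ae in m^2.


lambda = c / f = 3.0000e+08 / 1.1862e+09 = 0.2529084 m
G_linear = 10^(36.670/10) = 4645.153
Ae = G_linear * lambda^2 / (4*pi) = 4645.153 * 0.2529084^2 / (4*pi) = 23.64 m^2

23.64 m^2


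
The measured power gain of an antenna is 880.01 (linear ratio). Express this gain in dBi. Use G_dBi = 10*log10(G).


G_dBi = 10 * log10(880.01) = 29.44 dBi

29.44 dBi


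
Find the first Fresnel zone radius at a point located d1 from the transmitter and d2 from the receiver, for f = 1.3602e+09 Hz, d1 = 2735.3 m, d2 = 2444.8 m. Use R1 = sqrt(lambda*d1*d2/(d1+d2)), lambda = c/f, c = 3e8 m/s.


lambda = c / f = 3.0000e+08 / 1.3602e+09 = 0.2205558 m
R1 = sqrt(0.2205558 * 2735.3 * 2444.8 / (2735.3 + 2444.8)) = 16.87 m

16.87 m


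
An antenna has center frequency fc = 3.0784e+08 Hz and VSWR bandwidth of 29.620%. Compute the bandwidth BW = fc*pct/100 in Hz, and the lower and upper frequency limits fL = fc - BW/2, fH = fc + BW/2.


BW = 3.0784e+08 * 29.620/100 = 9.118221e+07 Hz
fL = 3.0784e+08 - 9.118221e+07/2 = 2.622e+08 Hz
fH = 3.0784e+08 + 9.118221e+07/2 = 3.534e+08 Hz

BW=9.118e+07 Hz, fL=2.622e+08 Hz, fH=3.534e+08 Hz


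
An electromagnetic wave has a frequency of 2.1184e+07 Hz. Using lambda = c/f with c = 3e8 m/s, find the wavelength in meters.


lambda = c / f = 3.0000e+08 / 2.1184e+07 = 14.16 m

14.16 m


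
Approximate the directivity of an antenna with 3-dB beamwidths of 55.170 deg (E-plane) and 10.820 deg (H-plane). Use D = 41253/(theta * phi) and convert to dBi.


D_linear = 41253 / (55.170 * 10.820) = 69.10752
D_dBi = 10 * log10(69.10752) = 18.40 dBi

18.40 dBi


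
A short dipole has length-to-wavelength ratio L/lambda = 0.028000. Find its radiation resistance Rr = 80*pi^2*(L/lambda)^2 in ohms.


Rr = 80 * pi^2 * (0.028000)^2 = 80 * 9.869604 * 7.840000e-04 = 0.6190 ohm

0.6190 ohm


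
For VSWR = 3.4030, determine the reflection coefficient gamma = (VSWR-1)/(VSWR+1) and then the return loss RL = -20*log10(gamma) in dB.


gamma = (3.4030 - 1) / (3.4030 + 1) = 0.5457643
RL = -20 * log10(0.5457643) = 5.260 dB

5.260 dB


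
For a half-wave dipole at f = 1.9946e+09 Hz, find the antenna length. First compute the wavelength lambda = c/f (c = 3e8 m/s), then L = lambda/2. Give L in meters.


lambda = c / f = 3.0000e+08 / 1.9946e+09 = 0.1504061 m
L = lambda / 2 = 0.1504061 / 2 = 0.07520 m

0.07520 m


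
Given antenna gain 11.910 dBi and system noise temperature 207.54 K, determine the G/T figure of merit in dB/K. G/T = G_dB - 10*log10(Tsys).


G/T = 11.910 - 10*log10(207.54) = 11.910 - 23.17102 = -11.26 dB/K

-11.26 dB/K


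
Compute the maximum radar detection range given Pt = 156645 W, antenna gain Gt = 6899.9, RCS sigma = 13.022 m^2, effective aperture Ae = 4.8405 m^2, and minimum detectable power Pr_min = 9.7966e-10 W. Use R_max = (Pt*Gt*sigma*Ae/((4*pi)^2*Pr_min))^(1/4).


R^4 = 156645*6899.9*13.022*4.8405 / ((4*pi)^2 * 9.7966e-10) = 4.403846e+17
R_max = 4.403846e+17^0.25 = 25761 m

25761 m


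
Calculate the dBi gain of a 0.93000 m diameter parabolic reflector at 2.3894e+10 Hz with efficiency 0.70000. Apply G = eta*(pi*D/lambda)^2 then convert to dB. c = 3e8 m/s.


lambda = c / f = 3.0000e+08 / 2.3894e+10 = 0.01255545 m
G_linear = 0.70000 * (pi * 0.93000 / 0.01255545)^2 = 37905.23
G_dBi = 10 * log10(37905.23) = 45.79 dBi

45.79 dBi


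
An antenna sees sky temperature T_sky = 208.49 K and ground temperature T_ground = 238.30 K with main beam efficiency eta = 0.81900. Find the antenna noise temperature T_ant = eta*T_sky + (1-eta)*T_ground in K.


T_ant = 0.81900 * 208.49 + (1 - 0.81900) * 238.30 = 213.9 K

213.9 K


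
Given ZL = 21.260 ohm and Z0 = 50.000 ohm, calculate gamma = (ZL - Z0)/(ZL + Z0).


gamma = (21.260 - 50.000) / (21.260 + 50.000) = -0.4033

-0.4033


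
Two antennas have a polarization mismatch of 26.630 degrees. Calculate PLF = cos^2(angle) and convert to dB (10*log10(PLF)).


PLF_linear = cos^2(26.630 deg) = 0.7990924
PLF_dB = 10 * log10(0.7990924) = -0.9740 dB

-0.9740 dB


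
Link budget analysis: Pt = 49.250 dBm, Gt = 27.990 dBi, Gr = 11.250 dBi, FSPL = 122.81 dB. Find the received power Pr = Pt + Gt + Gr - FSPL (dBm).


Pr = 49.250 + 27.990 + 11.250 - 122.81 = -34.32 dBm

-34.32 dBm


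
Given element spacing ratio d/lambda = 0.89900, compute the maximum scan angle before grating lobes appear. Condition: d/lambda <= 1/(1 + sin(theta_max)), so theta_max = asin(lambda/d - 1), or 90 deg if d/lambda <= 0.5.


lambda/d - 1 = 1/0.89900 - 1 = 0.1123471
theta_max = asin(0.1123471) = 6.451 deg

6.451 deg


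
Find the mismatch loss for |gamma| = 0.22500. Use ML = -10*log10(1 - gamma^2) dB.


ML = -10 * log10(1 - 0.22500^2) = -10 * log10(0.949375) = 0.2256 dB

0.2256 dB


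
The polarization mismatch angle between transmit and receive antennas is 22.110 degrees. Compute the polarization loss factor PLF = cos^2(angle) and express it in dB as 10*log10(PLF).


PLF_linear = cos^2(22.110 deg) = 0.8583336
PLF_dB = 10 * log10(0.8583336) = -0.6634 dB

-0.6634 dB


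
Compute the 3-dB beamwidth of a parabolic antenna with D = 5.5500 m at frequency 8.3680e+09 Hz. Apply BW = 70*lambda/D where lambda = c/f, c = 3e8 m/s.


lambda = c / f = 3.0000e+08 / 8.3680e+09 = 0.03585086 m
BW = 70 * 0.03585086 / 5.5500 = 0.4522 deg

0.4522 deg


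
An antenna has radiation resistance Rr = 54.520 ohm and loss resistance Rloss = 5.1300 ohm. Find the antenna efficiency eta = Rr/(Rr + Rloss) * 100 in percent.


eta = 54.520 / (54.520 + 5.1300) * 100 = 91.40%

91.40%


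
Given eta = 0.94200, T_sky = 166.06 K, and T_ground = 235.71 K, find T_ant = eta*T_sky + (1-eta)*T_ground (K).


T_ant = 0.94200 * 166.06 + (1 - 0.94200) * 235.71 = 170.1 K

170.1 K


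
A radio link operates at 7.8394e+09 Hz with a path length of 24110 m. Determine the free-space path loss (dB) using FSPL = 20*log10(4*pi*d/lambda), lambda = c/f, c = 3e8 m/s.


lambda = c / f = 3.0000e+08 / 7.8394e+09 = 0.03826823 m
FSPL = 20 * log10(4*pi*24110/0.03826823) = 138.0 dB

138.0 dB


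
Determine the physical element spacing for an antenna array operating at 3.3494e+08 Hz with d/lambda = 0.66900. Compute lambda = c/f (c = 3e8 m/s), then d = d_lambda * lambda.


lambda = c / f = 3.0000e+08 / 3.3494e+08 = 0.8956828 m
d = 0.66900 * 0.8956828 = 0.5992 m

0.5992 m


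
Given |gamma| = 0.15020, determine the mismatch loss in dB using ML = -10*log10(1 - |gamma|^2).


ML = -10 * log10(1 - 0.15020^2) = -10 * log10(0.97743996) = 0.09910 dB

0.09910 dB


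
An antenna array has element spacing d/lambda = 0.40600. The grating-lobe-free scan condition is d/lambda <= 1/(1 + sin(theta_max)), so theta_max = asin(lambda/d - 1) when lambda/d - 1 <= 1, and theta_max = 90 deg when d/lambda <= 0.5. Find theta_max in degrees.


lambda/d - 1 = 1/0.40600 - 1 = 1.463054 >= 1
d/lambda <= 0.5, so the array can scan to endfire without grating lobes: theta_max = 90 deg

90 deg


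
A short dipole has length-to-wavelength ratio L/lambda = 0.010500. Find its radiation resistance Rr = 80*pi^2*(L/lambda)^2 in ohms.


Rr = 80 * pi^2 * (0.010500)^2 = 80 * 9.869604 * 1.102500e-04 = 0.08705 ohm

0.08705 ohm


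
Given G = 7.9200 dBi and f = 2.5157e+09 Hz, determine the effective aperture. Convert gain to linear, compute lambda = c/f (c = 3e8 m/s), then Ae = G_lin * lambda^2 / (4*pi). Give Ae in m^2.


lambda = c / f = 3.0000e+08 / 2.5157e+09 = 0.1192511 m
G_linear = 10^(7.9200/10) = 6.194411
Ae = G_linear * lambda^2 / (4*pi) = 6.194411 * 0.1192511^2 / (4*pi) = 7.010e-03 m^2

7.010e-03 m^2


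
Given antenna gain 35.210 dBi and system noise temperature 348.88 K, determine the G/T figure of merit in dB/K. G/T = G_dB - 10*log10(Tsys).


G/T = 35.210 - 10*log10(348.88) = 35.210 - 25.42676 = 9.783 dB/K

9.783 dB/K


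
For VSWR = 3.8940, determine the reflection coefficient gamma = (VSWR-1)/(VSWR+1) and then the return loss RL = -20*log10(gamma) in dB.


gamma = (3.8940 - 1) / (3.8940 + 1) = 0.5913363
RL = -20 * log10(0.5913363) = 4.563 dB

4.563 dB


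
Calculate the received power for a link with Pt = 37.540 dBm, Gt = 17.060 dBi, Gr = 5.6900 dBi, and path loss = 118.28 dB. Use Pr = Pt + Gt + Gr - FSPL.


Pr = 37.540 + 17.060 + 5.6900 - 118.28 = -57.99 dBm

-57.99 dBm


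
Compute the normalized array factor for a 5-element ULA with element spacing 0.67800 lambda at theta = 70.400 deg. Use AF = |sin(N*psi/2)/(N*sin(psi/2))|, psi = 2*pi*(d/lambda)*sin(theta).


psi = 2*pi*0.67800*sin(70.400 deg) = 4.013164 rad
AF = |sin(5*4.013164/2) / (5*sin(4.013164/2))| = 0.1260

0.1260


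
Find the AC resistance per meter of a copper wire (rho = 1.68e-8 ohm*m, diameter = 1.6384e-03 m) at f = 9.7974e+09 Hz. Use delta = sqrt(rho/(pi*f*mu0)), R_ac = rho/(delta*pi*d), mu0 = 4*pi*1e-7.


delta = sqrt(1.68e-8 / (pi * 9.7974e+09 * 4*pi*1e-7)) = 6.590515e-07 m
R_ac = 1.68e-8 / (6.590515e-07 * pi * 1.6384e-03) = 4.952 ohm/m

4.952 ohm/m


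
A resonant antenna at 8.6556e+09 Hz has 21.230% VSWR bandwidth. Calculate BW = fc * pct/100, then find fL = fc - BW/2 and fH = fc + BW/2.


BW = 8.6556e+09 * 21.230/100 = 1.837584e+09 Hz
fL = 8.6556e+09 - 1.837584e+09/2 = 7.737e+09 Hz
fH = 8.6556e+09 + 1.837584e+09/2 = 9.574e+09 Hz

BW=1.838e+09 Hz, fL=7.737e+09 Hz, fH=9.574e+09 Hz


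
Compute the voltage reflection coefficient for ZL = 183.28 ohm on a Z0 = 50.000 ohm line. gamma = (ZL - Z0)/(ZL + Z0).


gamma = (183.28 - 50.000) / (183.28 + 50.000) = 0.5713

0.5713


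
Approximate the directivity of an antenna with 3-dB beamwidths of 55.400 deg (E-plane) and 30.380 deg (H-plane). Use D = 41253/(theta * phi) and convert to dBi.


D_linear = 41253 / (55.400 * 30.380) = 24.51083
D_dBi = 10 * log10(24.51083) = 13.89 dBi

13.89 dBi


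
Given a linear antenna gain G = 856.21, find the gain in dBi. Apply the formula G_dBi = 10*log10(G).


G_dBi = 10 * log10(856.21) = 29.33 dBi

29.33 dBi


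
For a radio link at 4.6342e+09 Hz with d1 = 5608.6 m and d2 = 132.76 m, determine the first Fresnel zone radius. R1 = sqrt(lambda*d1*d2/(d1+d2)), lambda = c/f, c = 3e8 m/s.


lambda = c / f = 3.0000e+08 / 4.6342e+09 = 0.06473609 m
R1 = sqrt(0.06473609 * 5608.6 * 132.76 / (5608.6 + 132.76)) = 2.898 m

2.898 m


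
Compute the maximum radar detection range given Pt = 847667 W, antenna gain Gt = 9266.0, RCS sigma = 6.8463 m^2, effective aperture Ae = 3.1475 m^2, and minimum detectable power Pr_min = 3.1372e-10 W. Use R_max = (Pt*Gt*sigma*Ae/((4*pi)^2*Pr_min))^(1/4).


R^4 = 847667*9266.0*6.8463*3.1475 / ((4*pi)^2 * 3.1372e-10) = 3.416468e+18
R_max = 3.416468e+18^0.25 = 42993 m

42993 m


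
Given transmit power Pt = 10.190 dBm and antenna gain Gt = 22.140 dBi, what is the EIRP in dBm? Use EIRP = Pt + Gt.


EIRP = Pt + Gt = 10.190 + 22.140 = 32.33 dBm

32.33 dBm


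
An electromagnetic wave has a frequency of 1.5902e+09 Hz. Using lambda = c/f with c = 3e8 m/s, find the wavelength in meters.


lambda = c / f = 3.0000e+08 / 1.5902e+09 = 0.1887 m

0.1887 m


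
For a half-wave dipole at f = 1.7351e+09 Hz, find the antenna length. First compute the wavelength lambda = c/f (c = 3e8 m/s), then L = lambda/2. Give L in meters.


lambda = c / f = 3.0000e+08 / 1.7351e+09 = 0.1729007 m
L = lambda / 2 = 0.1729007 / 2 = 0.08645 m

0.08645 m


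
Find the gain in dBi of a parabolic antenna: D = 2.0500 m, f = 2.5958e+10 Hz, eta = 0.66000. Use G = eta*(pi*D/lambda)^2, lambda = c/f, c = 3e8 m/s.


lambda = c / f = 3.0000e+08 / 2.5958e+10 = 0.01155713 m
G_linear = 0.66000 * (pi * 2.0500 / 0.01155713)^2 = 204951.6
G_dBi = 10 * log10(204951.6) = 53.12 dBi

53.12 dBi


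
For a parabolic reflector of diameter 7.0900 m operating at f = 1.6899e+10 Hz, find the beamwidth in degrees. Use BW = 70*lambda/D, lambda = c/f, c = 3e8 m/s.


lambda = c / f = 3.0000e+08 / 1.6899e+10 = 0.01775253 m
BW = 70 * 0.01775253 / 7.0900 = 0.1753 deg

0.1753 deg


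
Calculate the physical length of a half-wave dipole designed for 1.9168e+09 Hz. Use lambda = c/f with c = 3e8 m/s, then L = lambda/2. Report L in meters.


lambda = c / f = 3.0000e+08 / 1.9168e+09 = 0.1565109 m
L = lambda / 2 = 0.1565109 / 2 = 0.07826 m

0.07826 m


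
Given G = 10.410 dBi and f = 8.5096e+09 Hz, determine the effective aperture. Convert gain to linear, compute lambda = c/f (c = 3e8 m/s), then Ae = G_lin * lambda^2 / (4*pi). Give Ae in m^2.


lambda = c / f = 3.0000e+08 / 8.5096e+09 = 0.03525430 m
G_linear = 10^(10.410/10) = 10.99006
Ae = G_linear * lambda^2 / (4*pi) = 10.99006 * 0.03525430^2 / (4*pi) = 1.087e-03 m^2

1.087e-03 m^2


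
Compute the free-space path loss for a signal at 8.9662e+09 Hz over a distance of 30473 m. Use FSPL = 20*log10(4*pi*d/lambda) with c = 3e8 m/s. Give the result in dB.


lambda = c / f = 3.0000e+08 / 8.9662e+09 = 0.03345899 m
FSPL = 20 * log10(4*pi*30473/0.03345899) = 141.2 dB

141.2 dB


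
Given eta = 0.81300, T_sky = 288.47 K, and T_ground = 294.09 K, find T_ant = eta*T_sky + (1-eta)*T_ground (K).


T_ant = 0.81300 * 288.47 + (1 - 0.81300) * 294.09 = 289.5 K

289.5 K


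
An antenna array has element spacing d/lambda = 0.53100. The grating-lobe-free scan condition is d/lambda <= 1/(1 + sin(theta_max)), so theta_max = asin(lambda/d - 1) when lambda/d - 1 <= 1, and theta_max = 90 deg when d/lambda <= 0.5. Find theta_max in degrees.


lambda/d - 1 = 1/0.53100 - 1 = 0.8832392
theta_max = asin(0.8832392) = 62.04 deg

62.04 deg


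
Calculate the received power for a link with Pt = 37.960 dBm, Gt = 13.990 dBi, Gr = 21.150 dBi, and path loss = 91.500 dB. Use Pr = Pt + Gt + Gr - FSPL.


Pr = 37.960 + 13.990 + 21.150 - 91.500 = -18.40 dBm

-18.40 dBm


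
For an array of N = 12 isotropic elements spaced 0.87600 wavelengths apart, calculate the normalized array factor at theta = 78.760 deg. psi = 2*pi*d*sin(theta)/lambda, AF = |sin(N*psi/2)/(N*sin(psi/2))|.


psi = 2*pi*0.87600*sin(78.760 deg) = 5.398498 rad
AF = |sin(12*5.398498/2) / (12*sin(5.398498/2))| = 0.1611

0.1611


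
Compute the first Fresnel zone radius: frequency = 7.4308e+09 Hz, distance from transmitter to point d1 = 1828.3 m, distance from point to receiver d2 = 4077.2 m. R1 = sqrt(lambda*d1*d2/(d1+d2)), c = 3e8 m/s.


lambda = c / f = 3.0000e+08 / 7.4308e+09 = 0.04037250 m
R1 = sqrt(0.04037250 * 1828.3 * 4077.2 / (1828.3 + 4077.2)) = 7.139 m

7.139 m


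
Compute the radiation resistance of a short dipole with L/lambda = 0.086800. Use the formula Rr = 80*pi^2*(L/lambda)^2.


Rr = 80 * pi^2 * (0.086800)^2 = 80 * 9.869604 * 7.534240e-03 = 5.949 ohm

5.949 ohm


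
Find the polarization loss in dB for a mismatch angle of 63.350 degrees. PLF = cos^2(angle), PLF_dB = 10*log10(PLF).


PLF_linear = cos^2(63.350 deg) = 0.2011874
PLF_dB = 10 * log10(0.2011874) = -6.964 dB

-6.964 dB


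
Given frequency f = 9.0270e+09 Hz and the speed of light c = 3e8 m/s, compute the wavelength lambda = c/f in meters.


lambda = c / f = 3.0000e+08 / 9.0270e+09 = 0.03323 m

0.03323 m


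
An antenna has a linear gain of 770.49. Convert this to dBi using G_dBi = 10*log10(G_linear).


G_dBi = 10 * log10(770.49) = 28.87 dBi

28.87 dBi


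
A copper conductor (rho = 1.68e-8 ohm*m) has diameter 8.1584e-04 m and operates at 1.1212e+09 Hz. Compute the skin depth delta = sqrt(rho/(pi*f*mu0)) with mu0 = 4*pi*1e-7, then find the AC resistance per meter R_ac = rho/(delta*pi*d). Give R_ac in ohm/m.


delta = sqrt(1.68e-8 / (pi * 1.1212e+09 * 4*pi*1e-7)) = 1.948199e-06 m
R_ac = 1.68e-8 / (1.948199e-06 * pi * 8.1584e-04) = 3.365 ohm/m

3.365 ohm/m


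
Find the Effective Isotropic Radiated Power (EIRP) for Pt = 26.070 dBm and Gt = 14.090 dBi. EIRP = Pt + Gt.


EIRP = Pt + Gt = 26.070 + 14.090 = 40.16 dBm

40.16 dBm


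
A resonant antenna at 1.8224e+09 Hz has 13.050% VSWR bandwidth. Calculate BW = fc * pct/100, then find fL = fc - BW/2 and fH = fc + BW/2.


BW = 1.8224e+09 * 13.050/100 = 2.378232e+08 Hz
fL = 1.8224e+09 - 2.378232e+08/2 = 1.703e+09 Hz
fH = 1.8224e+09 + 2.378232e+08/2 = 1.941e+09 Hz

BW=2.378e+08 Hz, fL=1.703e+09 Hz, fH=1.941e+09 Hz


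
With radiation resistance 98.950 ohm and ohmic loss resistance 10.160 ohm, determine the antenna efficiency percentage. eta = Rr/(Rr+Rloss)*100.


eta = 98.950 / (98.950 + 10.160) * 100 = 90.69%

90.69%


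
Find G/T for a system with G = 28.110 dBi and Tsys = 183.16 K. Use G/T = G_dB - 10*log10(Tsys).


G/T = 28.110 - 10*log10(183.16) = 28.110 - 22.62831 = 5.482 dB/K

5.482 dB/K


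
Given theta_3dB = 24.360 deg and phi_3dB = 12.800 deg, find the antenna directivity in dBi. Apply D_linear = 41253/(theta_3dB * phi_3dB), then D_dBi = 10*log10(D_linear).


D_linear = 41253 / (24.360 * 12.800) = 132.3026
D_dBi = 10 * log10(132.3026) = 21.22 dBi

21.22 dBi


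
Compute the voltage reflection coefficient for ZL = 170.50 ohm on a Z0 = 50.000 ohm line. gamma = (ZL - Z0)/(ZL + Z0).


gamma = (170.50 - 50.000) / (170.50 + 50.000) = 0.5465

0.5465


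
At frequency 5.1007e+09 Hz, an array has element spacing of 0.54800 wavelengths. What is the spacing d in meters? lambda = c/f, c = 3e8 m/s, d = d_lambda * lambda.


lambda = c / f = 3.0000e+08 / 5.1007e+09 = 0.05881546 m
d = 0.54800 * 0.05881546 = 0.03223 m

0.03223 m


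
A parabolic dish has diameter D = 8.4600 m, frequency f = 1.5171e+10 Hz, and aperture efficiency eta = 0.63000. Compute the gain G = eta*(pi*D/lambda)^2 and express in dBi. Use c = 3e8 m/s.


lambda = c / f = 3.0000e+08 / 1.5171e+10 = 0.01977457 m
G_linear = 0.63000 * (pi * 8.4600 / 0.01977457)^2 = 1.138065e+06
G_dBi = 10 * log10(1.138065e+06) = 60.56 dBi

60.56 dBi


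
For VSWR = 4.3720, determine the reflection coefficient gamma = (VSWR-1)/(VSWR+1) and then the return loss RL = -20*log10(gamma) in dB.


gamma = (4.3720 - 1) / (4.3720 + 1) = 0.6276992
RL = -20 * log10(0.6276992) = 4.045 dB

4.045 dB


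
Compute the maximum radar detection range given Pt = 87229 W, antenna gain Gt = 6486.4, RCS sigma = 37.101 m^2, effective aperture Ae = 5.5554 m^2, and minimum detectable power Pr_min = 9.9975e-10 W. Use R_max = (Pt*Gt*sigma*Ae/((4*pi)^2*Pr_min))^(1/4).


R^4 = 87229*6486.4*37.101*5.5554 / ((4*pi)^2 * 9.9975e-10) = 7.386768e+17
R_max = 7.386768e+17^0.25 = 29317 m

29317 m


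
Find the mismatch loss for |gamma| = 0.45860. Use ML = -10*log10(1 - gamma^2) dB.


ML = -10 * log10(1 - 0.45860^2) = -10 * log10(0.78968604) = 1.025 dB

1.025 dB


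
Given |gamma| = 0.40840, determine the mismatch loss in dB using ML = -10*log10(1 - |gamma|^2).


ML = -10 * log10(1 - 0.40840^2) = -10 * log10(0.83320944) = 0.7925 dB

0.7925 dB


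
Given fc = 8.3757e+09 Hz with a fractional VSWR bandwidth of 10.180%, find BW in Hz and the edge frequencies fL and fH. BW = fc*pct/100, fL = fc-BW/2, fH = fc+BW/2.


BW = 8.3757e+09 * 10.180/100 = 8.526463e+08 Hz
fL = 8.3757e+09 - 8.526463e+08/2 = 7.949e+09 Hz
fH = 8.3757e+09 + 8.526463e+08/2 = 8.802e+09 Hz

BW=8.526e+08 Hz, fL=7.949e+09 Hz, fH=8.802e+09 Hz


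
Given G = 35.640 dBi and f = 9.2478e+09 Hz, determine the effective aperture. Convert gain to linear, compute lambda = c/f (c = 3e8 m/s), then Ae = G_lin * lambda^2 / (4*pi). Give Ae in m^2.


lambda = c / f = 3.0000e+08 / 9.2478e+09 = 0.03244015 m
G_linear = 10^(35.640/10) = 3664.376
Ae = G_linear * lambda^2 / (4*pi) = 3664.376 * 0.03244015^2 / (4*pi) = 0.3069 m^2

0.3069 m^2


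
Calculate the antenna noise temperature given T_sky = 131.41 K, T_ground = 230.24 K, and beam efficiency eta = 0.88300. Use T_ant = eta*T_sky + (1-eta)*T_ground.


T_ant = 0.88300 * 131.41 + (1 - 0.88300) * 230.24 = 143.0 K

143.0 K


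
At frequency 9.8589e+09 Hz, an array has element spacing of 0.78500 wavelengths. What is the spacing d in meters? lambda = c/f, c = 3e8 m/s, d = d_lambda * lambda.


lambda = c / f = 3.0000e+08 / 9.8589e+09 = 0.03042936 m
d = 0.78500 * 0.03042936 = 0.02389 m

0.02389 m


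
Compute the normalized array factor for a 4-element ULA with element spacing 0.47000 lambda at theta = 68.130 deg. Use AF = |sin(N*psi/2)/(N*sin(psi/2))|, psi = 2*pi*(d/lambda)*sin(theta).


psi = 2*pi*0.47000*sin(68.130 deg) = 2.740567 rad
AF = |sin(4*2.740567/2) / (4*sin(2.740567/2))| = 0.1834

0.1834


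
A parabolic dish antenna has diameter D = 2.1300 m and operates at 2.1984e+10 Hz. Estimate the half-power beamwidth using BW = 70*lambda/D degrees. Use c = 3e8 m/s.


lambda = c / f = 3.0000e+08 / 2.1984e+10 = 0.01364629 m
BW = 70 * 0.01364629 / 2.1300 = 0.4485 deg

0.4485 deg


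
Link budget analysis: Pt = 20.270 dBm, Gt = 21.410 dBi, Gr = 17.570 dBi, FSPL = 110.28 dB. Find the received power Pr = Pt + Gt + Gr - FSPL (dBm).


Pr = 20.270 + 21.410 + 17.570 - 110.28 = -51.03 dBm

-51.03 dBm


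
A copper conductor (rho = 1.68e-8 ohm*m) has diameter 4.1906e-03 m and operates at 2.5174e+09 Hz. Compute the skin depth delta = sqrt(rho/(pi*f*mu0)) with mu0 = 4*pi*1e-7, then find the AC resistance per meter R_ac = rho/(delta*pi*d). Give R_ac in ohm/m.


delta = sqrt(1.68e-8 / (pi * 2.5174e+09 * 4*pi*1e-7)) = 1.300166e-06 m
R_ac = 1.68e-8 / (1.300166e-06 * pi * 4.1906e-03) = 0.9815 ohm/m

0.9815 ohm/m


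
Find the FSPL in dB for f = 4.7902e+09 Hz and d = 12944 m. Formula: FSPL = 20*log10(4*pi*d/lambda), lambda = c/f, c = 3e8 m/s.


lambda = c / f = 3.0000e+08 / 4.7902e+09 = 0.06262787 m
FSPL = 20 * log10(4*pi*12944/0.06262787) = 128.3 dB

128.3 dB


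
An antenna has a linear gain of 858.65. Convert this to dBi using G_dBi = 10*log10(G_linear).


G_dBi = 10 * log10(858.65) = 29.34 dBi

29.34 dBi


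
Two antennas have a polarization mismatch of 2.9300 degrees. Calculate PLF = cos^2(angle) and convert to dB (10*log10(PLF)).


PLF_linear = cos^2(2.9300 deg) = 0.9973872
PLF_dB = 10 * log10(0.9973872) = -0.01136 dB

-0.01136 dB


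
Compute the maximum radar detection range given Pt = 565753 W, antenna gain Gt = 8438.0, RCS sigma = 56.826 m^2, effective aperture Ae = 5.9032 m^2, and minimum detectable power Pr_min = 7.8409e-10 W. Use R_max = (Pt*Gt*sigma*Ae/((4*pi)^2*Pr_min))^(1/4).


R^4 = 565753*8438.0*56.826*5.9032 / ((4*pi)^2 * 7.8409e-10) = 1.293348e+19
R_max = 1.293348e+19^0.25 = 59969 m

59969 m


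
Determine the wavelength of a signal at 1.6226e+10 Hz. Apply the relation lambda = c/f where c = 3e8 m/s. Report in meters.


lambda = c / f = 3.0000e+08 / 1.6226e+10 = 0.01849 m

0.01849 m


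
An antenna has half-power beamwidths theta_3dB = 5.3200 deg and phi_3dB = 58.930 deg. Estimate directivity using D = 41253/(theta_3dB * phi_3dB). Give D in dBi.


D_linear = 41253 / (5.3200 * 58.930) = 131.5853
D_dBi = 10 * log10(131.5853) = 21.19 dBi

21.19 dBi


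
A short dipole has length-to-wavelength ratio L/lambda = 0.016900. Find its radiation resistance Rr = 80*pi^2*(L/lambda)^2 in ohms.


Rr = 80 * pi^2 * (0.016900)^2 = 80 * 9.869604 * 2.856100e-04 = 0.2255 ohm

0.2255 ohm


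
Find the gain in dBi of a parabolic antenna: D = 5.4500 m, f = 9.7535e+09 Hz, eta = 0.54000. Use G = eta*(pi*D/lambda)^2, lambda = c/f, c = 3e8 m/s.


lambda = c / f = 3.0000e+08 / 9.7535e+09 = 0.03075819 m
G_linear = 0.54000 * (pi * 5.4500 / 0.03075819)^2 = 167326.6
G_dBi = 10 * log10(167326.6) = 52.24 dBi

52.24 dBi


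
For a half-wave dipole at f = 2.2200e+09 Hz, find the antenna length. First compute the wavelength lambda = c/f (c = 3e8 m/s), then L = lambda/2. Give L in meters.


lambda = c / f = 3.0000e+08 / 2.2200e+09 = 0.1351351 m
L = lambda / 2 = 0.1351351 / 2 = 0.06757 m

0.06757 m


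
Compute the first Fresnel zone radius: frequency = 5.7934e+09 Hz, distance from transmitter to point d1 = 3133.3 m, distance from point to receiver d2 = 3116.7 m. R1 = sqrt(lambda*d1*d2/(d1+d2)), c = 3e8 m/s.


lambda = c / f = 3.0000e+08 / 5.7934e+09 = 0.05178306 m
R1 = sqrt(0.05178306 * 3133.3 * 3116.7 / (3133.3 + 3116.7)) = 8.995 m

8.995 m


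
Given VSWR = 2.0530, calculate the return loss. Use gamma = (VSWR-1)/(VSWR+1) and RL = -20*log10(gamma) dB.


gamma = (2.0530 - 1) / (2.0530 + 1) = 0.3449066
RL = -20 * log10(0.3449066) = 9.246 dB

9.246 dB


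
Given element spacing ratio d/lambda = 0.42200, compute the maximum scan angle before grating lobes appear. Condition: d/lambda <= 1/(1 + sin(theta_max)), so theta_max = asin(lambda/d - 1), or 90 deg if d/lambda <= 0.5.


lambda/d - 1 = 1/0.42200 - 1 = 1.369668 >= 1
d/lambda <= 0.5, so the array can scan to endfire without grating lobes: theta_max = 90 deg

90 deg


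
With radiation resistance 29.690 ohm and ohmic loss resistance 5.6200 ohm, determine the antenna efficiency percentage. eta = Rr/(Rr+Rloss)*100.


eta = 29.690 / (29.690 + 5.6200) * 100 = 84.08%

84.08%


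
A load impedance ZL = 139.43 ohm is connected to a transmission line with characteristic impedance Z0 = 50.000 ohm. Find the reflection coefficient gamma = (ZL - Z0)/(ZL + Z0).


gamma = (139.43 - 50.000) / (139.43 + 50.000) = 0.4721

0.4721


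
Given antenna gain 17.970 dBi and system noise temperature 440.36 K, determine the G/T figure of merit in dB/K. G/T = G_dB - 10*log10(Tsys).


G/T = 17.970 - 10*log10(440.36) = 17.970 - 26.43808 = -8.468 dB/K

-8.468 dB/K


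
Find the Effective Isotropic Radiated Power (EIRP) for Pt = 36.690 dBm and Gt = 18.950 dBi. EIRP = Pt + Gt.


EIRP = Pt + Gt = 36.690 + 18.950 = 55.64 dBm

55.64 dBm


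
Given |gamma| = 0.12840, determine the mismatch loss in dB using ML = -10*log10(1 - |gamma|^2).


ML = -10 * log10(1 - 0.12840^2) = -10 * log10(0.98351344) = 0.07220 dB

0.07220 dB


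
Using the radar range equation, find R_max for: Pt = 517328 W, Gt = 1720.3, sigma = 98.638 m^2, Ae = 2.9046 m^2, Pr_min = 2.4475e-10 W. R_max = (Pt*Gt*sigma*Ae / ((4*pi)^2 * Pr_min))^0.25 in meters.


R^4 = 517328*1720.3*98.638*2.9046 / ((4*pi)^2 * 2.4475e-10) = 6.597180e+18
R_max = 6.597180e+18^0.25 = 50680 m

50680 m


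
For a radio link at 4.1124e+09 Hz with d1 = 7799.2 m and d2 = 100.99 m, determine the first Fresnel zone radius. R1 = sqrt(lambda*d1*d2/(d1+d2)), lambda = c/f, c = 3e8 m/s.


lambda = c / f = 3.0000e+08 / 4.1124e+09 = 0.07295010 m
R1 = sqrt(0.07295010 * 7799.2 * 100.99 / (7799.2 + 100.99)) = 2.697 m

2.697 m


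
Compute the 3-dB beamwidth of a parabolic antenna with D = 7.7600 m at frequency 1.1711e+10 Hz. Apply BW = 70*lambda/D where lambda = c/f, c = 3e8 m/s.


lambda = c / f = 3.0000e+08 / 1.1711e+10 = 0.02561694 m
BW = 70 * 0.02561694 / 7.7600 = 0.2311 deg

0.2311 deg


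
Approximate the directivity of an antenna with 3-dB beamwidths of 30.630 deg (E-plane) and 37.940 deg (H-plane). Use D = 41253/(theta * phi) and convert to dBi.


D_linear = 41253 / (30.630 * 37.940) = 35.49860
D_dBi = 10 * log10(35.49860) = 15.50 dBi

15.50 dBi


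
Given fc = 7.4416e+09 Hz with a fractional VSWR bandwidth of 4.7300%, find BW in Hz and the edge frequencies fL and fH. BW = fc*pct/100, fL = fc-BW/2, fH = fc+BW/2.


BW = 7.4416e+09 * 4.7300/100 = 3.519877e+08 Hz
fL = 7.4416e+09 - 3.519877e+08/2 = 7.266e+09 Hz
fH = 7.4416e+09 + 3.519877e+08/2 = 7.618e+09 Hz

BW=3.520e+08 Hz, fL=7.266e+09 Hz, fH=7.618e+09 Hz


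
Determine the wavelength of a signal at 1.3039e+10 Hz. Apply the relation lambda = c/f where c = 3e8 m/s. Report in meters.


lambda = c / f = 3.0000e+08 / 1.3039e+10 = 0.02301 m

0.02301 m


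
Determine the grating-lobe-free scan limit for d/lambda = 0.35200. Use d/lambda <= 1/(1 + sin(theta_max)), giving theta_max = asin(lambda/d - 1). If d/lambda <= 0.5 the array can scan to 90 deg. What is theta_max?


lambda/d - 1 = 1/0.35200 - 1 = 1.840909 >= 1
d/lambda <= 0.5, so the array can scan to endfire without grating lobes: theta_max = 90 deg

90 deg


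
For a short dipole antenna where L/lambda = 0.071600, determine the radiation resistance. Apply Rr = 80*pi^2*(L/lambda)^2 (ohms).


Rr = 80 * pi^2 * (0.071600)^2 = 80 * 9.869604 * 5.126560e-03 = 4.048 ohm

4.048 ohm


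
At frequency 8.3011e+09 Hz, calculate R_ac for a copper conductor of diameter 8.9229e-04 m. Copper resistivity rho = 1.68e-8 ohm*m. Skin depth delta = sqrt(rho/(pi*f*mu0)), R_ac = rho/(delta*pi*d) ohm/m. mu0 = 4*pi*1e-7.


delta = sqrt(1.68e-8 / (pi * 8.3011e+09 * 4*pi*1e-7)) = 7.159900e-07 m
R_ac = 1.68e-8 / (7.159900e-07 * pi * 8.9229e-04) = 8.370 ohm/m

8.370 ohm/m


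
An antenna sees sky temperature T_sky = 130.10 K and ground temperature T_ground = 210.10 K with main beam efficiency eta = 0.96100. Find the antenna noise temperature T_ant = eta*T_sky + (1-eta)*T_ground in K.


T_ant = 0.96100 * 130.10 + (1 - 0.96100) * 210.10 = 133.2 K

133.2 K


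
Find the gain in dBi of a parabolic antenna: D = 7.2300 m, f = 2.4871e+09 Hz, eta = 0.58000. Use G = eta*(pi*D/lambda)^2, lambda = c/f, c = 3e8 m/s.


lambda = c / f = 3.0000e+08 / 2.4871e+09 = 0.1206224 m
G_linear = 0.58000 * (pi * 7.2300 / 0.1206224)^2 = 20565.93
G_dBi = 10 * log10(20565.93) = 43.13 dBi

43.13 dBi


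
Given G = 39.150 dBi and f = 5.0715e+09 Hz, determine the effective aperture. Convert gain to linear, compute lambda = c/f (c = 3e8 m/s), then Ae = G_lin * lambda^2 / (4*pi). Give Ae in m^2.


lambda = c / f = 3.0000e+08 / 5.0715e+09 = 0.05915410 m
G_linear = 10^(39.150/10) = 8222.426
Ae = G_linear * lambda^2 / (4*pi) = 8222.426 * 0.05915410^2 / (4*pi) = 2.290 m^2

2.290 m^2


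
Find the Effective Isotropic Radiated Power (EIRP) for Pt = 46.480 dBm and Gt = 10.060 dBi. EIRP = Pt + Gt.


EIRP = Pt + Gt = 46.480 + 10.060 = 56.54 dBm

56.54 dBm


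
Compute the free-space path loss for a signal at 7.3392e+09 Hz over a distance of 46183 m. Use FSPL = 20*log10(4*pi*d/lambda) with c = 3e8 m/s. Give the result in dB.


lambda = c / f = 3.0000e+08 / 7.3392e+09 = 0.04087639 m
FSPL = 20 * log10(4*pi*46183/0.04087639) = 143.0 dB

143.0 dB


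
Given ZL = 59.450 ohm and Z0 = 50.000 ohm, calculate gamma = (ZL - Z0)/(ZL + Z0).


gamma = (59.450 - 50.000) / (59.450 + 50.000) = 0.08634

0.08634


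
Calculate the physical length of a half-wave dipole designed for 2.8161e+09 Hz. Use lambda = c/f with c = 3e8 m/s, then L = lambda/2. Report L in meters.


lambda = c / f = 3.0000e+08 / 2.8161e+09 = 0.1065303 m
L = lambda / 2 = 0.1065303 / 2 = 0.05327 m

0.05327 m


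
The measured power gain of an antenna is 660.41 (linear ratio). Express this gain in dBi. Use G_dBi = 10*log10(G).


G_dBi = 10 * log10(660.41) = 28.20 dBi

28.20 dBi


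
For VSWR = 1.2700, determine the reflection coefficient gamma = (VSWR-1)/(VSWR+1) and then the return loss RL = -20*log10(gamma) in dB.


gamma = (1.2700 - 1) / (1.2700 + 1) = 0.1189427
RL = -20 * log10(0.1189427) = 18.49 dB

18.49 dB


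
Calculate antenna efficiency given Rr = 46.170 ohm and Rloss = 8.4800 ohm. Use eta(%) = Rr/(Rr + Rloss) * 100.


eta = 46.170 / (46.170 + 8.4800) * 100 = 84.48%

84.48%


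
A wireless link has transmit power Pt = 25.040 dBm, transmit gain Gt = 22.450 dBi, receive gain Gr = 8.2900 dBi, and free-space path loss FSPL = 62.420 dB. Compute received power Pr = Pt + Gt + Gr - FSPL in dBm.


Pr = 25.040 + 22.450 + 8.2900 - 62.420 = -6.64 dBm

-6.64 dBm
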